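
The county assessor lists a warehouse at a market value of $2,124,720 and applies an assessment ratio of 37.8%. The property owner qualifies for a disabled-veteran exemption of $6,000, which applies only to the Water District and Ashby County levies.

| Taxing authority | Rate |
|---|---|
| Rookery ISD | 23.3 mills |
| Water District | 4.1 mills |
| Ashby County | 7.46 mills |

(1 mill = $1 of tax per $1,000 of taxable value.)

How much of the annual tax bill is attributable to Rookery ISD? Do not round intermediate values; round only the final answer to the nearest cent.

$18,713.26

Assessed value = $2,124,720 × 0.378 = $803,144.16
Rookery ISD taxable value = $803,144.16 (exemption does not apply)
Rookery ISD levy = $803,144.16 × 0.0233 = $18,713.258928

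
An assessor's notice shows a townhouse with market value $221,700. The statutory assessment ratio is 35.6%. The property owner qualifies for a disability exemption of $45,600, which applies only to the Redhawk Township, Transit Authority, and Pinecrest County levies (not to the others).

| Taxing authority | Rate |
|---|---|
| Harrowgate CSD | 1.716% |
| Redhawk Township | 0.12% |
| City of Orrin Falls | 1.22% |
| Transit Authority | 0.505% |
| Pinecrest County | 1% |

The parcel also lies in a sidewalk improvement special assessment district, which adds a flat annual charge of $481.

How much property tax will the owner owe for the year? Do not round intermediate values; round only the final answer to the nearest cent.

Assessed value = $221,700 × 0.356 = $78,925.2
Harrowgate CSD: $78,925.2 × 0.01716 = $1,354.356432
Redhawk Township: ($78,925.2 − $45,600) × 0.0012 = $33,325.2 × 0.0012 = $39.99024
City of Orrin Falls: $78,925.2 × 0.0122 = $962.88744
Transit Authority: ($78,925.2 − $45,600) × 0.00505 = $33,325.2 × 0.00505 = $168.29226
Pinecrest County: ($78,925.2 − $45,600) × 0.01 = $33,325.2 × 0.01 = $333.252
Levies subtotal = $2,858.778372
Total = $2,858.778372 + $481 = $3,339.778372

$3,339.78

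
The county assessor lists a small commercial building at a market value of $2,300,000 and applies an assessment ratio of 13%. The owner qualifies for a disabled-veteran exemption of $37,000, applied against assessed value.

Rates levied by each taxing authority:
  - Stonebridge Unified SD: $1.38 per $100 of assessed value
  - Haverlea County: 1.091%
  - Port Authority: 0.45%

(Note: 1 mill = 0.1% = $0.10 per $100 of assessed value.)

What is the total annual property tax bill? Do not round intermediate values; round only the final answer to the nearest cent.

$7,653.02

Assessed value = $2,300,000 × 0.13 = $299,000
Taxable value = $299,000 − $37,000 = $262,000
Stonebridge Unified SD: $262,000 × 0.0138 = $3,615.6
Haverlea County: $262,000 × 0.01091 = $2,858.42
Port Authority: $262,000 × 0.0045 = $1,179
Total = $7,653.02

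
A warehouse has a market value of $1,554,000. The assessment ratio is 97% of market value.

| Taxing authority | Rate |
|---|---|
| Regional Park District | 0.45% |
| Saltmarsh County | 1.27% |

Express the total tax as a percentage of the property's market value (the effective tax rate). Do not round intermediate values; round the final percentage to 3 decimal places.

Assessed value = $1,554,000 × 0.97 = $1,507,380
Regional Park District: $1,507,380 × 0.0045 = $6,783.21
Saltmarsh County: $1,507,380 × 0.0127 = $19,143.726
Total tax = $25,926.936
Effective rate = $25,926.936 ÷ $1,554,000 = 1.668% of market value

1.668%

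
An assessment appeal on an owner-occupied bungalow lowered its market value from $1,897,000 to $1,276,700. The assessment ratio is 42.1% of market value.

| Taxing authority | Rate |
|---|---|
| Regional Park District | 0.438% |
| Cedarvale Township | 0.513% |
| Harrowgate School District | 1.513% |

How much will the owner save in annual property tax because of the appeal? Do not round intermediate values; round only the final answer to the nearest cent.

Old assessed value = $1,897,000 × 0.421 = $798,637
New assessed value = $1,276,700 × 0.421 = $537,490.7
Combined rate = 0.00438 + 0.00513 + 0.01513 = 0.02464
Old tax = $798,637 × 0.02464 = $19,678.41568
New tax = $537,490.7 × 0.02464 = $13,243.770848
Reduction = $19,678.41568 − $13,243.770848 = $6,434.644832

$6,434.64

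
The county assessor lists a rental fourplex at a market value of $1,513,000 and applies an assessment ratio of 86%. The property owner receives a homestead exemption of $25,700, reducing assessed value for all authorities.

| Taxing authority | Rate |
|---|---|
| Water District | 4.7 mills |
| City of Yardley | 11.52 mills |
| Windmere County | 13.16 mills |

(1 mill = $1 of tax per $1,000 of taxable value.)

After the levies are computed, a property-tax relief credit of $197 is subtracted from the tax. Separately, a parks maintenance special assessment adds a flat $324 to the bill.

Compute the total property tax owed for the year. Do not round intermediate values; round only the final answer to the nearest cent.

Assessed value = $1,513,000 × 0.86 = $1,301,180
Taxable value = $1,301,180 − $25,700 = $1,275,480
Water District: $1,275,480 × 0.0047 = $5,994.756
City of Yardley: $1,275,480 × 0.01152 = $14,693.5296
Windmere County: $1,275,480 × 0.01316 = $16,785.3168
Levies subtotal = $37,473.6024
After credit = $37,473.6024 − $197 = $37,276.6024
Total = $37,276.6024 + $324 = $37,600.6024

$37,600.60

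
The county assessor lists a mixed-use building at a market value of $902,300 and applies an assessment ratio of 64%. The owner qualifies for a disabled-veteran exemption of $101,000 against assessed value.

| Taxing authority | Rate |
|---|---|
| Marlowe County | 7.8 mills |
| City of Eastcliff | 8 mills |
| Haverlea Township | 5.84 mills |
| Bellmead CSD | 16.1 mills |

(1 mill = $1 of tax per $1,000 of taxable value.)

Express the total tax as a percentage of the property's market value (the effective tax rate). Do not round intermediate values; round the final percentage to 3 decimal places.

Assessed value = $902,300 × 0.64 = $577,472
Taxable value = $577,472 − $101,000 = $476,472
Marlowe County: $476,472 × 0.0078 = $3,716.4816
City of Eastcliff: $476,472 × 0.008 = $3,811.776
Haverlea Township: $476,472 × 0.00584 = $2,782.59648
Bellmead CSD: $476,472 × 0.0161 = $7,671.1992
Total tax = $17,982.05328
Effective rate = $17,982.05328 ÷ $902,300 = 1.993% of market value

1.993%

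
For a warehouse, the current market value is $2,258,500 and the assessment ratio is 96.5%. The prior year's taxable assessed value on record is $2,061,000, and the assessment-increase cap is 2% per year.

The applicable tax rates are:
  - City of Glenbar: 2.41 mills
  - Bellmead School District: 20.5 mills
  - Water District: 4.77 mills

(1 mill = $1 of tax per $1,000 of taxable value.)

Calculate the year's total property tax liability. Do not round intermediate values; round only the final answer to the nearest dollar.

$58,189

Uncapped assessed value = $2,258,500 × 0.965 = $2,179,452.5
Cap limit = $2,061,000 × 1.02 = $2,102,220
Taxable assessed value = min($2,179,452.5, $2,102,220) = $2,102,220 (cap binds)
City of Glenbar: $2,102,220 × 0.00241 = $5,066.3502
Bellmead School District: $2,102,220 × 0.0205 = $43,095.51
Water District: $2,102,220 × 0.00477 = $10,027.5894
Total = $58,189.4496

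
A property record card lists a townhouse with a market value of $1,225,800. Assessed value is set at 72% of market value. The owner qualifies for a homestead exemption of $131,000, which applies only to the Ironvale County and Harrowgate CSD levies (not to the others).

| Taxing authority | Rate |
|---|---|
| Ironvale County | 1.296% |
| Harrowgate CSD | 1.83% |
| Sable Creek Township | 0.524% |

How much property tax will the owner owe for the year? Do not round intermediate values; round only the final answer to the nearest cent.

Assessed value = $1,225,800 × 0.72 = $882,576
Ironvale County: ($882,576 − $131,000) × 0.01296 = $751,576 × 0.01296 = $9,740.42496
Harrowgate CSD: ($882,576 − $131,000) × 0.0183 = $751,576 × 0.0183 = $13,753.8408
Sable Creek Township: $882,576 × 0.00524 = $4,624.69824
Total = $28,118.964

$28,118.96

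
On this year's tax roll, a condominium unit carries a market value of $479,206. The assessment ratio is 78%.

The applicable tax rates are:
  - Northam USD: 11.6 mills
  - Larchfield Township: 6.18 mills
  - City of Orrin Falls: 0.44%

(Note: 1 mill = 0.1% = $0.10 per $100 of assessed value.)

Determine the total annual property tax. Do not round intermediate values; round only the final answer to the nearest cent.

Assessed value = $479,206 × 0.78 = $373,780.68
Northam USD: $373,780.68 × 0.0116 = $4,335.855888
Larchfield Township: $373,780.68 × 0.00618 = $2,309.9646024
City of Orrin Falls: $373,780.68 × 0.0044 = $1,644.634992
Total = $8,290.4554824

$8,290.46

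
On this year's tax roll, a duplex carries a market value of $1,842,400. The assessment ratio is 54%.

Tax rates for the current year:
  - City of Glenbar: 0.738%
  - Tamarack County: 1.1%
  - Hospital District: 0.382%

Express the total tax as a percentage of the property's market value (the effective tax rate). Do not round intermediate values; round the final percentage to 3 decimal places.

1.199%

Assessed value = $1,842,400 × 0.54 = $994,896
City of Glenbar: $994,896 × 0.00738 = $7,342.33248
Tamarack County: $994,896 × 0.011 = $10,943.856
Hospital District: $994,896 × 0.00382 = $3,800.50272
Total tax = $22,086.6912
Effective rate = $22,086.6912 ÷ $1,842,400 = 1.199% of market value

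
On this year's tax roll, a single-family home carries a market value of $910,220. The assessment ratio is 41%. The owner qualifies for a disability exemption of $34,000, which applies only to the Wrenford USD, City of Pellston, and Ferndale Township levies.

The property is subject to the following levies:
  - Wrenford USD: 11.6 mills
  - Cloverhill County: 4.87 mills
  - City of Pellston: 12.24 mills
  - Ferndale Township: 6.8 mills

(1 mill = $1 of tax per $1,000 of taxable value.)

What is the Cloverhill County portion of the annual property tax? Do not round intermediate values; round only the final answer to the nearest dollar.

$1,817

Assessed value = $910,220 × 0.41 = $373,190.2
Cloverhill County taxable value = $373,190.2 (exemption does not apply)
Cloverhill County levy = $373,190.2 × 0.00487 = $1,817.436274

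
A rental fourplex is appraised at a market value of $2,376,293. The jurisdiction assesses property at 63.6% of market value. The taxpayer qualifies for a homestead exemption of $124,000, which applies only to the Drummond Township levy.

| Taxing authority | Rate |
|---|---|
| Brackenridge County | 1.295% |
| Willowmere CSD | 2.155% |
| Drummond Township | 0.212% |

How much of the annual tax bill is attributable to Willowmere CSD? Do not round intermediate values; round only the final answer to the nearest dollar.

$32,569

Assessed value = $2,376,293 × 0.636 = $1,511,322.348
Willowmere CSD taxable value = $1,511,322.348 (exemption does not apply)
Willowmere CSD levy = $1,511,322.348 × 0.02155 = $32,568.9965994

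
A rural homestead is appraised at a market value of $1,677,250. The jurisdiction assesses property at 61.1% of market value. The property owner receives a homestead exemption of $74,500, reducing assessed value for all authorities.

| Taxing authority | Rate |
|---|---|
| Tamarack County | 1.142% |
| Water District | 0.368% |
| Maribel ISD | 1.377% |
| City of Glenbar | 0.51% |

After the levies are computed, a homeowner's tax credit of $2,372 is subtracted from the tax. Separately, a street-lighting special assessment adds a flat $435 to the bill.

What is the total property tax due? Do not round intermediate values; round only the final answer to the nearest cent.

$30,344.68

Assessed value = $1,677,250 × 0.611 = $1,024,799.75
Taxable value = $1,024,799.75 − $74,500 = $950,299.75
Tamarack County: $950,299.75 × 0.01142 = $10,852.423145
Water District: $950,299.75 × 0.00368 = $3,497.10308
Maribel ISD: $950,299.75 × 0.01377 = $13,085.6275575
City of Glenbar: $950,299.75 × 0.0051 = $4,846.528725
Levies subtotal = $32,281.6825075
After credit = $32,281.6825075 − $2,372 = $29,909.6825075
Total = $29,909.6825075 + $435 = $30,344.6825075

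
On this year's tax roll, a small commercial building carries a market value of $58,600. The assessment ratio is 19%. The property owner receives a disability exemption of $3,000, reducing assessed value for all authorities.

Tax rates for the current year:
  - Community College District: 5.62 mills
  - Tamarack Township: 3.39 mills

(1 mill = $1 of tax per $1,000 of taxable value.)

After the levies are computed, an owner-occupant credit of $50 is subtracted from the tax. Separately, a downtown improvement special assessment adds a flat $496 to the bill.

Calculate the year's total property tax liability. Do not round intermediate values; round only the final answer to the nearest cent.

Assessed value = $58,600 × 0.19 = $11,134
Taxable value = $11,134 − $3,000 = $8,134
Community College District: $8,134 × 0.00562 = $45.71308
Tamarack Township: $8,134 × 0.00339 = $27.57426
Levies subtotal = $73.28734
After credit = $73.28734 − $50 = $23.28734
Total = $23.28734 + $496 = $519.28734

$519.29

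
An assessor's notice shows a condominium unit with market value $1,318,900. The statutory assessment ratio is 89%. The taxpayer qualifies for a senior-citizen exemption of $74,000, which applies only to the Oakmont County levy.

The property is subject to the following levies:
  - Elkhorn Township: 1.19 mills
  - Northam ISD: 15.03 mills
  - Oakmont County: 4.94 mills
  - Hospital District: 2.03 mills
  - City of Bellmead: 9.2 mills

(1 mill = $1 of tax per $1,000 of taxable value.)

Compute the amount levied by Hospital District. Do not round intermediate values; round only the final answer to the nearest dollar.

Assessed value = $1,318,900 × 0.89 = $1,173,821
Hospital District taxable value = $1,173,821 (exemption does not apply)
Hospital District levy = $1,173,821 × 0.00203 = $2,382.85663

$2,383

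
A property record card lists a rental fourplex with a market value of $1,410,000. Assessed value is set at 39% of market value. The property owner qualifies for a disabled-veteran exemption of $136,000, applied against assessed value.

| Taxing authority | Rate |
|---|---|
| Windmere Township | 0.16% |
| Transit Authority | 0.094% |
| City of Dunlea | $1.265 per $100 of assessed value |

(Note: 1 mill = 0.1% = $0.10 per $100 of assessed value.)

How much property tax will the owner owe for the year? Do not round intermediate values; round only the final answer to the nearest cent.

$6,287.14

Assessed value = $1,410,000 × 0.39 = $549,900
Taxable value = $549,900 − $136,000 = $413,900
Windmere Township: $413,900 × 0.0016 = $662.24
Transit Authority: $413,900 × 0.00094 = $389.066
City of Dunlea: $413,900 × 0.01265 = $5,235.835
Total = $6,287.141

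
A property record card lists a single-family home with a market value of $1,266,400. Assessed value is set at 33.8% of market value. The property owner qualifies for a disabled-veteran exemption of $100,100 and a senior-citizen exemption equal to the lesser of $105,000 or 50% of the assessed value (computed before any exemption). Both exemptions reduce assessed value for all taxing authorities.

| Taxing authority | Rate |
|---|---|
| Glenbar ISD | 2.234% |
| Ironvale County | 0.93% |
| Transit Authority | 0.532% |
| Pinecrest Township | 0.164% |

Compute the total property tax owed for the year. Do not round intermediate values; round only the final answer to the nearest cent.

Assessed value = $1,266,400 × 0.338 = $428,043.2
Senior-citizen exemption = min($105,000, 50% × $428,043.2) = min($105,000, $214,021.6) = $105,000 (dollar cap binds)
Taxable value = $428,043.2 − $100,100 − $105,000 = $222,943.2
Glenbar ISD: $222,943.2 × 0.02234 = $4,980.551088
Ironvale County: $222,943.2 × 0.0093 = $2,073.37176
Transit Authority: $222,943.2 × 0.00532 = $1,186.057824
Pinecrest Township: $222,943.2 × 0.00164 = $365.626848
Total = $8,605.60752

$8,605.61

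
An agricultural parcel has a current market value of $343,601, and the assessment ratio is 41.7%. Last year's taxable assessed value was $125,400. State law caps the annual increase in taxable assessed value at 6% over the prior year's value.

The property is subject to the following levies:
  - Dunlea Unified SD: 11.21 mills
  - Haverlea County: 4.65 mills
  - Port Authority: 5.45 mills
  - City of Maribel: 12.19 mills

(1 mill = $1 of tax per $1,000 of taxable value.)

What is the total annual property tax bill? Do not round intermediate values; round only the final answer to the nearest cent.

Uncapped assessed value = $343,601 × 0.417 = $143,281.617
Cap limit = $125,400 × 1.06 = $132,924
Taxable assessed value = min($143,281.617, $132,924) = $132,924 (cap binds)
Dunlea Unified SD: $132,924 × 0.01121 = $1,490.07804
Haverlea County: $132,924 × 0.00465 = $618.0966
Port Authority: $132,924 × 0.00545 = $724.4358
City of Maribel: $132,924 × 0.01219 = $1,620.34356
Total = $4,452.954

$4,452.95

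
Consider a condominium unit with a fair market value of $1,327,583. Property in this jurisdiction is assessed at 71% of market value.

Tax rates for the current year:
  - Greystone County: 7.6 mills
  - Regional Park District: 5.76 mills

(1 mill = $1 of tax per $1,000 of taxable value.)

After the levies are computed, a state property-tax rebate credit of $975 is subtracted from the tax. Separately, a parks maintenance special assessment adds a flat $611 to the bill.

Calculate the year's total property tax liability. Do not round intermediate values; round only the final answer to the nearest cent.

Assessed value = $1,327,583 × 0.71 = $942,583.93
Greystone County: $942,583.93 × 0.0076 = $7,163.637868
Regional Park District: $942,583.93 × 0.00576 = $5,429.2834368
Levies subtotal = $12,592.9213048
After credit = $12,592.9213048 − $975 = $11,617.9213048
Total = $11,617.9213048 + $611 = $12,228.9213048

$12,228.92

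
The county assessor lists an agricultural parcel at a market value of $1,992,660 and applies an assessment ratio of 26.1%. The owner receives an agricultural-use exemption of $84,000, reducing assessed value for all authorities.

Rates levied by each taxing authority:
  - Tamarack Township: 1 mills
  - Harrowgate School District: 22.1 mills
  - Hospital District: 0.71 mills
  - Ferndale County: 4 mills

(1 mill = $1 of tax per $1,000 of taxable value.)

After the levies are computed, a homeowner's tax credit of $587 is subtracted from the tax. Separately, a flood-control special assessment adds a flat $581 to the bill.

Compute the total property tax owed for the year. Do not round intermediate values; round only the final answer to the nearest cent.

$12,121.50

Assessed value = $1,992,660 × 0.261 = $520,084.26
Taxable value = $520,084.26 − $84,000 = $436,084.26
Tamarack Township: $436,084.26 × 0.001 = $436.08426
Harrowgate School District: $436,084.26 × 0.0221 = $9,637.462146
Hospital District: $436,084.26 × 0.00071 = $309.6198246
Ferndale County: $436,084.26 × 0.004 = $1,744.33704
Levies subtotal = $12,127.5032706
After credit = $12,127.5032706 − $587 = $11,540.5032706
Total = $11,540.5032706 + $581 = $12,121.5032706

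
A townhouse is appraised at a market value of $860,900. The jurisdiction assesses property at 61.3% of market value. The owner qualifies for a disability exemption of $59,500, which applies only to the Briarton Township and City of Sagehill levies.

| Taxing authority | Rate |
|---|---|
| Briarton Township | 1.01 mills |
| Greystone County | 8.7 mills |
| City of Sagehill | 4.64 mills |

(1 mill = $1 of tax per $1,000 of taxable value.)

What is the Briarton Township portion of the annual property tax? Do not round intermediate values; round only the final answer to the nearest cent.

$472.91

Assessed value = $860,900 × 0.613 = $527,731.7
Briarton Township taxable value = $527,731.7 − $59,500 = $468,231.7
Briarton Township levy = $468,231.7 × 0.00101 = $472.914017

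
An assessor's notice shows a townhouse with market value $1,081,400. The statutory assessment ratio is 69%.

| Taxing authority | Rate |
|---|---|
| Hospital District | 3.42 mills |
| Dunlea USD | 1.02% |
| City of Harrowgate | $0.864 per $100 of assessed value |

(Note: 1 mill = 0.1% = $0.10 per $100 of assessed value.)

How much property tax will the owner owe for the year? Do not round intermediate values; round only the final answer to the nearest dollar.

$16,610

Assessed value = $1,081,400 × 0.69 = $746,166
Hospital District: $746,166 × 0.00342 = $2,551.88772
Dunlea USD: $746,166 × 0.0102 = $7,610.8932
City of Harrowgate: $746,166 × 0.00864 = $6,446.87424
Total = $16,609.65516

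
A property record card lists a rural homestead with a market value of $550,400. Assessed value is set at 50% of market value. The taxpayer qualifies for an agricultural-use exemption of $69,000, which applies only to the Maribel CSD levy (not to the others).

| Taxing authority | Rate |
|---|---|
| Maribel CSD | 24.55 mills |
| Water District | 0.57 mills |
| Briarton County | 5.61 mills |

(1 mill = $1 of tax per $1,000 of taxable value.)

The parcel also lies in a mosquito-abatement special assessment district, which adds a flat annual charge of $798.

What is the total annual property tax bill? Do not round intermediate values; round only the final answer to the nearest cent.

Assessed value = $550,400 × 0.5 = $275,200
Maribel CSD: ($275,200 − $69,000) × 0.02455 = $206,200 × 0.02455 = $5,062.21
Water District: $275,200 × 0.00057 = $156.864
Briarton County: $275,200 × 0.00561 = $1,543.872
Levies subtotal = $6,762.946
Total = $6,762.946 + $798 = $7,560.946

$7,560.95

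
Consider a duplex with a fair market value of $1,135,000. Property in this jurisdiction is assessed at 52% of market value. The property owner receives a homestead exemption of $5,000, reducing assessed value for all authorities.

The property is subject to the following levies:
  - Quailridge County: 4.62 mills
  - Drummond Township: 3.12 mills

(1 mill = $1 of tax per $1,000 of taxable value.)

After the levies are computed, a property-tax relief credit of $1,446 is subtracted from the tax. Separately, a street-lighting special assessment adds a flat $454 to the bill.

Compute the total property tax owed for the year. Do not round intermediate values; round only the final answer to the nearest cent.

$3,537.45

Assessed value = $1,135,000 × 0.52 = $590,200
Taxable value = $590,200 − $5,000 = $585,200
Quailridge County: $585,200 × 0.00462 = $2,703.624
Drummond Township: $585,200 × 0.00312 = $1,825.824
Levies subtotal = $4,529.448
After credit = $4,529.448 − $1,446 = $3,083.448
Total = $3,083.448 + $454 = $3,537.448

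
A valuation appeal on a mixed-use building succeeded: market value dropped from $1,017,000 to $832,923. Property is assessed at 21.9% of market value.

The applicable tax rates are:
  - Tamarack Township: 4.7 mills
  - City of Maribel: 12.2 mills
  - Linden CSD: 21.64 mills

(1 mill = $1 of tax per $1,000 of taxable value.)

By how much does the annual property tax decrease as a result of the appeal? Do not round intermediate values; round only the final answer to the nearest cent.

Old assessed value = $1,017,000 × 0.219 = $222,723
New assessed value = $832,923 × 0.219 = $182,410.137
Combined rate = 0.0047 + 0.0122 + 0.02164 = 0.03854
Old tax = $222,723 × 0.03854 = $8,583.74442
New tax = $182,410.137 × 0.03854 = $7,030.08667998
Reduction = $8,583.74442 − $7,030.08667998 = $1,553.65774002

$1,553.66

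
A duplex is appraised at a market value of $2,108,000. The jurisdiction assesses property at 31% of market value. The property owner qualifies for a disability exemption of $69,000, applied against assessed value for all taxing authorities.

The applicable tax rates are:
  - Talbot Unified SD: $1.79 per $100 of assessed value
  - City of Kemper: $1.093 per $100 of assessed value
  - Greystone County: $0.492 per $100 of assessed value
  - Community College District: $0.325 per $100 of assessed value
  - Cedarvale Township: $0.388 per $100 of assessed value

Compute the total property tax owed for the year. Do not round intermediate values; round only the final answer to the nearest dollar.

Assessed value = $2,108,000 × 0.31 = $653,480
Taxable value = $653,480 − $69,000 = $584,480
Talbot Unified SD: $584,480 × 0.0179 = $10,462.192
City of Kemper: $584,480 × 0.01093 = $6,388.3664
Greystone County: $584,480 × 0.00492 = $2,875.6416
Community College District: $584,480 × 0.00325 = $1,899.56
Cedarvale Township: $584,480 × 0.00388 = $2,267.7824
Total = $10,462.192 + $6,388.3664 + $2,875.6416 + $1,899.56 + $2,267.7824 = $23,893.5424

$23,894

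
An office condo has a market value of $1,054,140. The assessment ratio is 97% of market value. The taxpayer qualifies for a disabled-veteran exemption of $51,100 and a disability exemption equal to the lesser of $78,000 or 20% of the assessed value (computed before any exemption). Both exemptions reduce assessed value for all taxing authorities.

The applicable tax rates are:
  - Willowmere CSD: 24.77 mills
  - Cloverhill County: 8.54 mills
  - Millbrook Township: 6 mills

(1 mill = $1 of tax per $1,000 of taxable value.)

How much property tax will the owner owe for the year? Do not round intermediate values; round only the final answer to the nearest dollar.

Assessed value = $1,054,140 × 0.97 = $1,022,515.8
Disability exemption = min($78,000, 20% × $1,022,515.8) = min($78,000, $204,503.16) = $78,000 (dollar cap binds)
Taxable value = $1,022,515.8 − $51,100 − $78,000 = $893,415.8
Willowmere CSD: $893,415.8 × 0.02477 = $22,129.909366
Cloverhill County: $893,415.8 × 0.00854 = $7,629.770932
Millbrook Township: $893,415.8 × 0.006 = $5,360.4948
Total = $35,120.175098

$35,120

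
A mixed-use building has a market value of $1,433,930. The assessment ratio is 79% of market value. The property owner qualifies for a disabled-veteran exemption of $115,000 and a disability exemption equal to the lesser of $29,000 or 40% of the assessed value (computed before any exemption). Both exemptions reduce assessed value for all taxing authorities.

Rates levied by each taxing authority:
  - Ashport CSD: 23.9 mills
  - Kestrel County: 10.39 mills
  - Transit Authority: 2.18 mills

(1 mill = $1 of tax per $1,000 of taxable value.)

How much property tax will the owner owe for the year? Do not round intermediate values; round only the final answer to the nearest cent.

Assessed value = $1,433,930 × 0.79 = $1,132,804.7
Disability exemption = min($29,000, 40% × $1,132,804.7) = min($29,000, $453,121.88) = $29,000 (dollar cap binds)
Taxable value = $1,132,804.7 − $115,000 − $29,000 = $988,804.7
Ashport CSD: $988,804.7 × 0.0239 = $23,632.43233
Kestrel County: $988,804.7 × 0.01039 = $10,273.680833
Transit Authority: $988,804.7 × 0.00218 = $2,155.594246
Total = $36,061.707409

$36,061.71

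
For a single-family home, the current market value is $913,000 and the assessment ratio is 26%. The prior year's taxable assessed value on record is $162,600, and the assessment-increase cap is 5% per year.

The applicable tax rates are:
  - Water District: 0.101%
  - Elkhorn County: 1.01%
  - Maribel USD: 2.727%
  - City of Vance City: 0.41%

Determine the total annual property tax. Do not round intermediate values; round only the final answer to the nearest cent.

Uncapped assessed value = $913,000 × 0.26 = $237,380
Cap limit = $162,600 × 1.05 = $170,730
Taxable assessed value = min($237,380, $170,730) = $170,730 (cap binds)
Water District: $170,730 × 0.00101 = $172.4373
Elkhorn County: $170,730 × 0.0101 = $1,724.373
Maribel USD: $170,730 × 0.02727 = $4,655.8071
City of Vance City: $170,730 × 0.0041 = $699.993
Total = $7,252.6104

$7,252.61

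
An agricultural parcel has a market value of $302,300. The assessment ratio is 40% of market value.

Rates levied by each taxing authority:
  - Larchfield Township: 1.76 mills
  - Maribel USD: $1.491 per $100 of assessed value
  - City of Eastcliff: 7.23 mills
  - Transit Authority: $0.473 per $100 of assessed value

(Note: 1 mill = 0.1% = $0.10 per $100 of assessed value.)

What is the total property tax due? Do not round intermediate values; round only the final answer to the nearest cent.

$3,461.94

Assessed value = $302,300 × 0.4 = $120,920
Larchfield Township: $120,920 × 0.00176 = $212.8192
Maribel USD: $120,920 × 0.01491 = $1,802.9172
City of Eastcliff: $120,920 × 0.00723 = $874.2516
Transit Authority: $120,920 × 0.00473 = $571.9516
Total = $3,461.9396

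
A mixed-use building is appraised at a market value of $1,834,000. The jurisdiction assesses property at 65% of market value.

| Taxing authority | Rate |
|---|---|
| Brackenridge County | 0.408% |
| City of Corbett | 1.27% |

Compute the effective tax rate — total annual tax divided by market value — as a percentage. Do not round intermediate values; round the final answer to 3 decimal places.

1.091%

Assessed value = $1,834,000 × 0.65 = $1,192,100
Brackenridge County: $1,192,100 × 0.00408 = $4,863.768
City of Corbett: $1,192,100 × 0.0127 = $15,139.67
Total tax = $20,003.438
Effective rate = $20,003.438 ÷ $1,834,000 = 1.091% of market value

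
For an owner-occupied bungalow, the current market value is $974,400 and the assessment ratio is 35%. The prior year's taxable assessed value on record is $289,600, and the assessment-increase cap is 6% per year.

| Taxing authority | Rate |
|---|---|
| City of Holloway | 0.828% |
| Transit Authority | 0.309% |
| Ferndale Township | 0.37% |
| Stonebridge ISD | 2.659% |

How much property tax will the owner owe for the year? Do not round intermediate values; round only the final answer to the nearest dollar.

Uncapped assessed value = $974,400 × 0.35 = $341,040
Cap limit = $289,600 × 1.06 = $306,976
Taxable assessed value = min($341,040, $306,976) = $306,976 (cap binds)
City of Holloway: $306,976 × 0.00828 = $2,541.76128
Transit Authority: $306,976 × 0.00309 = $948.55584
Ferndale Township: $306,976 × 0.0037 = $1,135.8112
Stonebridge ISD: $306,976 × 0.02659 = $8,162.49184
Total = $12,788.62016

$12,789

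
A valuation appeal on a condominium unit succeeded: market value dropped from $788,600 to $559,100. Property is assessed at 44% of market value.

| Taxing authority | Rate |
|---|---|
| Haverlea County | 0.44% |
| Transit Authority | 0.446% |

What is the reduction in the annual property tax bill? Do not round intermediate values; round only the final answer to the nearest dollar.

Old assessed value = $788,600 × 0.44 = $346,984
New assessed value = $559,100 × 0.44 = $246,004
Combined rate = 0.0044 + 0.00446 = 0.00886
Old tax = $346,984 × 0.00886 = $3,074.27824
New tax = $246,004 × 0.00886 = $2,179.59544
Reduction = $3,074.27824 − $2,179.59544 = $894.6828

$895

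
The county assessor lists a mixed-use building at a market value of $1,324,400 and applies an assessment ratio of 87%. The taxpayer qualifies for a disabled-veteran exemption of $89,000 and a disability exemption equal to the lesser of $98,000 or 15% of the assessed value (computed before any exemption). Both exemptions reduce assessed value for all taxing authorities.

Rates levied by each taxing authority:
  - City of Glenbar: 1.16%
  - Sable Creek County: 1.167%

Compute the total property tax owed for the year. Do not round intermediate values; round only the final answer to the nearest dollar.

Assessed value = $1,324,400 × 0.87 = $1,152,228
Disability exemption = min($98,000, 15% × $1,152,228) = min($98,000, $172,834.2) = $98,000 (dollar cap binds)
Taxable value = $1,152,228 − $89,000 − $98,000 = $965,228
City of Glenbar: $965,228 × 0.0116 = $11,196.6448
Sable Creek County: $965,228 × 0.01167 = $11,264.21076
Total = $22,460.85556

$22,461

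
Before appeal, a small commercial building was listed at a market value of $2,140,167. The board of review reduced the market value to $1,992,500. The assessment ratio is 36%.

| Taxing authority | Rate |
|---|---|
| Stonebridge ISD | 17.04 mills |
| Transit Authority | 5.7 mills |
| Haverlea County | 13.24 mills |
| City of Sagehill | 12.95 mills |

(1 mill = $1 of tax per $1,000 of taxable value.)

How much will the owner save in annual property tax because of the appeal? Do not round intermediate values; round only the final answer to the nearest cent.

$2,601.12

Old assessed value = $2,140,167 × 0.36 = $770,460.12
New assessed value = $1,992,500 × 0.36 = $717,300
Combined rate = 0.01704 + 0.0057 + 0.01324 + 0.01295 = 0.04893
Old tax = $770,460.12 × 0.04893 = $37,698.6136716
New tax = $717,300 × 0.04893 = $35,097.489
Reduction = $37,698.6136716 − $35,097.489 = $2,601.1246716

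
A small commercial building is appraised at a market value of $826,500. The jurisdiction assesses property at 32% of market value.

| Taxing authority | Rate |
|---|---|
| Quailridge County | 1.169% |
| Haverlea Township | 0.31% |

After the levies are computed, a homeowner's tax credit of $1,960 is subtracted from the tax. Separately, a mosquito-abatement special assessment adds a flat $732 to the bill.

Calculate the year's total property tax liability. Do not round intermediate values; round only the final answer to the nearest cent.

Assessed value = $826,500 × 0.32 = $264,480
Quailridge County: $264,480 × 0.01169 = $3,091.7712
Haverlea Township: $264,480 × 0.0031 = $819.888
Levies subtotal = $3,911.6592
After credit = $3,911.6592 − $1,960 = $1,951.6592
Total = $1,951.6592 + $732 = $2,683.6592

$2,683.66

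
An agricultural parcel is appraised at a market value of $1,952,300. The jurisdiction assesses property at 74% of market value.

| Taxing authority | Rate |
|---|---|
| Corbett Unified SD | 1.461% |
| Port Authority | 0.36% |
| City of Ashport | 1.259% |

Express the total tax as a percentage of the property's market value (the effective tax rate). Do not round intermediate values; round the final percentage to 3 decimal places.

2.279%

Assessed value = $1,952,300 × 0.74 = $1,444,702
Corbett Unified SD: $1,444,702 × 0.01461 = $21,107.09622
Port Authority: $1,444,702 × 0.0036 = $5,200.9272
City of Ashport: $1,444,702 × 0.01259 = $18,188.79818
Total tax = $44,496.8216
Effective rate = $44,496.8216 ÷ $1,952,300 = 2.279% of market value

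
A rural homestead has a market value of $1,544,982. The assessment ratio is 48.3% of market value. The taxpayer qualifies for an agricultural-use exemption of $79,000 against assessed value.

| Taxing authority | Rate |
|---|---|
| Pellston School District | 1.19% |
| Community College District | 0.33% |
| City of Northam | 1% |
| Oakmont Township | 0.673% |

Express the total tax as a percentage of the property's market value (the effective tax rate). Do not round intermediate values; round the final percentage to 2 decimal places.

1.38%

Assessed value = $1,544,982 × 0.483 = $746,226.306
Taxable value = $746,226.306 − $79,000 = $667,226.306
Pellston School District: $667,226.306 × 0.0119 = $7,939.9930414
Community College District: $667,226.306 × 0.0033 = $2,201.8468098
City of Northam: $667,226.306 × 0.01 = $6,672.26306
Oakmont Township: $667,226.306 × 0.00673 = $4,490.43303938
Total tax = $21,304.53595058
Effective rate = $21,304.53595058 ÷ $1,544,982 = 1.38% of market value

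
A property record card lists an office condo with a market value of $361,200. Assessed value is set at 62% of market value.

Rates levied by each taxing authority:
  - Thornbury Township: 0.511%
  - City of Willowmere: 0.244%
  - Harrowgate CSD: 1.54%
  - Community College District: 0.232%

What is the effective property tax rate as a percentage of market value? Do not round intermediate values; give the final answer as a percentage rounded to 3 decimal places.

1.567%

Assessed value = $361,200 × 0.62 = $223,944
Thornbury Township: $223,944 × 0.00511 = $1,144.35384
City of Willowmere: $223,944 × 0.00244 = $546.42336
Harrowgate CSD: $223,944 × 0.0154 = $3,448.7376
Community College District: $223,944 × 0.00232 = $519.55008
Total tax = $5,659.06488
Effective rate = $5,659.06488 ÷ $361,200 = 1.567% of market value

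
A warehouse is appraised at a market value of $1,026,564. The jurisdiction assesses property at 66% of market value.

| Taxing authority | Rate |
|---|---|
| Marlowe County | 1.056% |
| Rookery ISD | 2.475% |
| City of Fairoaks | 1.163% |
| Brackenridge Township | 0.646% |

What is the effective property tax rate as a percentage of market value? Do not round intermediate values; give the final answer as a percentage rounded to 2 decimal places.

Assessed value = $1,026,564 × 0.66 = $677,532.24
Marlowe County: $677,532.24 × 0.01056 = $7,154.7404544
Rookery ISD: $677,532.24 × 0.02475 = $16,768.92294
City of Fairoaks: $677,532.24 × 0.01163 = $7,879.6999512
Brackenridge Township: $677,532.24 × 0.00646 = $4,376.8582704
Total tax = $36,180.221616
Effective rate = $36,180.221616 ÷ $1,026,564 = 3.52% of market value

3.52%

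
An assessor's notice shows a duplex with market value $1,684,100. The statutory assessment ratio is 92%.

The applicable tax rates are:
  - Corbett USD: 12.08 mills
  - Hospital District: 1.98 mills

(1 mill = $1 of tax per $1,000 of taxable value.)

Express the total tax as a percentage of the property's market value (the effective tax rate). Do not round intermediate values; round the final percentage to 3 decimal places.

Assessed value = $1,684,100 × 0.92 = $1,549,372
Corbett USD: $1,549,372 × 0.01208 = $18,716.41376
Hospital District: $1,549,372 × 0.00198 = $3,067.75656
Total tax = $21,784.17032
Effective rate = $21,784.17032 ÷ $1,684,100 = 1.294% of market value

1.294%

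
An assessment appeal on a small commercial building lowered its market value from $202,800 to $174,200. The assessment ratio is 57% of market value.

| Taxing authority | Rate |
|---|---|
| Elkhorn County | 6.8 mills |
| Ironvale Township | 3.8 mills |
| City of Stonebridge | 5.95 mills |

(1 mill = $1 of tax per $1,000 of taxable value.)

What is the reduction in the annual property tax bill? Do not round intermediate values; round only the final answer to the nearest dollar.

Old assessed value = $202,800 × 0.57 = $115,596
New assessed value = $174,200 × 0.57 = $99,294
Combined rate = 0.0068 + 0.0038 + 0.00595 = 0.01655
Old tax = $115,596 × 0.01655 = $1,913.1138
New tax = $99,294 × 0.01655 = $1,643.3157
Reduction = $1,913.1138 − $1,643.3157 = $269.7981

$270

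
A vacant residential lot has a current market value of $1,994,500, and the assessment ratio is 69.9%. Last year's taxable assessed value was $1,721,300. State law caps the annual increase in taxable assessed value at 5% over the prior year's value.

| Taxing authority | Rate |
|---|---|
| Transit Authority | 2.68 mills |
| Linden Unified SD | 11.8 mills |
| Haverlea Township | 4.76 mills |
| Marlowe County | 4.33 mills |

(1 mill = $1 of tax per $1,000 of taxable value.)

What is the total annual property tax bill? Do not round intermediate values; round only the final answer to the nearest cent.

$32,860.25

Uncapped assessed value = $1,994,500 × 0.699 = $1,394,155.5
Cap limit = $1,721,300 × 1.05 = $1,807,365
Taxable assessed value = min($1,394,155.5, $1,807,365) = $1,394,155.5 (cap does not bind)
Transit Authority: $1,394,155.5 × 0.00268 = $3,736.33674
Linden Unified SD: $1,394,155.5 × 0.0118 = $16,451.0349
Haverlea Township: $1,394,155.5 × 0.00476 = $6,636.18018
Marlowe County: $1,394,155.5 × 0.00433 = $6,036.693315
Total = $32,860.245135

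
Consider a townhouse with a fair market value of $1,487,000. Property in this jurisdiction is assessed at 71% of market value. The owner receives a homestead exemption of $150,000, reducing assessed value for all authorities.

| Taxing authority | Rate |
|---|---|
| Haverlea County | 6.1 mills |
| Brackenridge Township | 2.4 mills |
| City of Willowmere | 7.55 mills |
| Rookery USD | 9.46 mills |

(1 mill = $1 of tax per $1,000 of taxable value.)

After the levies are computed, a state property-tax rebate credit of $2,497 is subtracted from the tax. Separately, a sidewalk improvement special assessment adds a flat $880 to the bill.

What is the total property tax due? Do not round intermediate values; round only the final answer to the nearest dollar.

Assessed value = $1,487,000 × 0.71 = $1,055,770
Taxable value = $1,055,770 − $150,000 = $905,770
Haverlea County: $905,770 × 0.0061 = $5,525.197
Brackenridge Township: $905,770 × 0.0024 = $2,173.848
City of Willowmere: $905,770 × 0.00755 = $6,838.5635
Rookery USD: $905,770 × 0.00946 = $8,568.5842
Levies subtotal = $23,106.1927
After credit = $23,106.1927 − $2,497 = $20,609.1927
Total = $20,609.1927 + $880 = $21,489.1927

$21,489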